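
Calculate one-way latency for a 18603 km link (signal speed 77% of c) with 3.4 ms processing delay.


Speed = 0.77 * 3e5 km/s = 231000 km/s
Propagation delay = 18603 / 231000 = 0.0805 s = 80.5325 ms
Processing delay = 3.4 ms
Total one-way latency = 83.9325 ms


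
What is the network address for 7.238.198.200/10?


IP:   00000111.11101110.11000110.11001000
Mask: 11111111.11000000.00000000.00000000
AND operation:
Net:  00000111.11000000.00000000.00000000
Network: 7.192.0.0/10


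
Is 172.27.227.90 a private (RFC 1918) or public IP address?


RFC 1918 private ranges:
  10.0.0.0/8 (10.0.0.0 - 10.255.255.255)
  172.16.0.0/12 (172.16.0.0 - 172.31.255.255)
  192.168.0.0/16 (192.168.0.0 - 192.168.255.255)
Private (in 172.16.0.0/12)


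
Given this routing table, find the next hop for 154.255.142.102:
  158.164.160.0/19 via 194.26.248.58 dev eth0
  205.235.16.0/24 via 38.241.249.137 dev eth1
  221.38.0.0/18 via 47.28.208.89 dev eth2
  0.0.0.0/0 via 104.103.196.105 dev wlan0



Longest prefix match for 154.255.142.102:
  /19 158.164.160.0: no
  /24 205.235.16.0: no
  /18 221.38.0.0: no
  /0 0.0.0.0: MATCH
Selected: next-hop 104.103.196.105 via wlan0 (matched /0)


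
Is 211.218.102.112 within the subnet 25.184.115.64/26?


Subnet network: 25.184.115.64
Test IP AND mask: 211.218.102.64
No, 211.218.102.112 is not in 25.184.115.64/26


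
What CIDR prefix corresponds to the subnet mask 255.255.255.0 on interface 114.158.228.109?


Binary: 11111111.11111111.11111111.00000000
Count leading 1s
Prefix: /24


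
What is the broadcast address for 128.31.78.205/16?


Network: 128.31.0.0/16
Host bits = 16
Set all host bits to 1:
Broadcast: 128.31.255.255


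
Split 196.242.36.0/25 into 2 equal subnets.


New prefix = 25 + 1 = 26
Each subnet has 64 addresses
  196.242.36.0/26
  196.242.36.64/26
Subnets: 196.242.36.0/26, 196.242.36.64/26


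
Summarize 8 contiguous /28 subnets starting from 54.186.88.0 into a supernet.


Original prefix: /28
Number of subnets: 8 = 2^3
New prefix = 28 - 3 = 25
Supernet: 54.186.88.0/25


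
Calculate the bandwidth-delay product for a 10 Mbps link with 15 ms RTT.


BDP = bandwidth * RTT
= 10 Mbps * 15 ms
= 10 * 1e6 * 15 / 1000 bits
= 150000 bits
= 18750 bytes
= 18.3105 KB
BDP = 150000 bits (18750 bytes)


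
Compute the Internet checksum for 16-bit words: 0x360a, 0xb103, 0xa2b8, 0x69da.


Sum all words (with carry folding):
+ 0x360a = 0x360a
+ 0xb103 = 0xe70d
+ 0xa2b8 = 0x89c6
+ 0x69da = 0xf3a0
One's complement: ~0xf3a0
Checksum = 0x0c5f


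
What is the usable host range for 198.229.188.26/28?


Network: 198.229.188.16
Broadcast: 198.229.188.31
First usable = network + 1
Last usable = broadcast - 1
Range: 198.229.188.17 to 198.229.188.30


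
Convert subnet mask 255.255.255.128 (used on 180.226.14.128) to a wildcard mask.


Subnet mask: 255.255.255.128
Wildcard = 255.255.255.255 - subnet mask
255 - 255 = 0
255 - 255 = 0
255 - 255 = 0
255 - 128 = 127
Wildcard: 0.0.0.127


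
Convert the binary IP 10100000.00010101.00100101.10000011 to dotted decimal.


10100000 = 160
00010101 = 21
00100101 = 37
10000011 = 131
IP: 160.21.37.131


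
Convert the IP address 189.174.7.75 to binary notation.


189 = 10111101
174 = 10101110
7 = 00000111
75 = 01001011
Binary: 10111101.10101110.00000111.01001011


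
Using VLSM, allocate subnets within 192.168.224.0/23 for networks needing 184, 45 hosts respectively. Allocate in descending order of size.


184 hosts -> /24 (254 usable): 192.168.224.0/24
45 hosts -> /26 (62 usable): 192.168.225.0/26
Allocation: 192.168.224.0/24 (184 hosts, 254 usable); 192.168.225.0/26 (45 hosts, 62 usable)


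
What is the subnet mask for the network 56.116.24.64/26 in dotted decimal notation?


/26 means 26 network bits, 6 host bits
Binary: 11111111111111111111111111000000
Mask: 255.255.255.192


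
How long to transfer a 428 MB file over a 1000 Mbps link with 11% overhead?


Effective throughput = 1000 * (1 - 11/100) = 890 Mbps
File size in Mb = 428 * 8 = 3424 Mb
Time = 3424 / 890
Time = 3.8472 seconds


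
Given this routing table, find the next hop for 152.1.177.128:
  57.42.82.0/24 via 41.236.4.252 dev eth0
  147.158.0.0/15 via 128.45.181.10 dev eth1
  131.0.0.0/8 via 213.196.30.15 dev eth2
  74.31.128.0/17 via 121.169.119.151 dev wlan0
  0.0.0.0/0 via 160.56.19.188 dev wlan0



Longest prefix match for 152.1.177.128:
  /24 57.42.82.0: no
  /15 147.158.0.0: no
  /8 131.0.0.0: no
  /17 74.31.128.0: no
  /0 0.0.0.0: MATCH
Selected: next-hop 160.56.19.188 via wlan0 (matched /0)


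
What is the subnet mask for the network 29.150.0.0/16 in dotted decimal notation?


/16 means 16 network bits, 16 host bits
Binary: 11111111111111110000000000000000
Mask: 255.255.0.0


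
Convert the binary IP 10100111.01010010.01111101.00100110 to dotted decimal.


10100111 = 167
01010010 = 82
01111101 = 125
00100110 = 38
IP: 167.82.125.38


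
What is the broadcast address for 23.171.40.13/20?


Network: 23.171.32.0/20
Host bits = 12
Set all host bits to 1:
Broadcast: 23.171.47.255


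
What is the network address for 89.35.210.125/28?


IP:   01011001.00100011.11010010.01111101
Mask: 11111111.11111111.11111111.11110000
AND operation:
Net:  01011001.00100011.11010010.01110000
Network: 89.35.210.112/28


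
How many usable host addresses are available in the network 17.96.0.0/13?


Host bits = 32 - 13 = 19
Total addresses = 2^19 = 524288
Usable = total - 2 (network and broadcast)
Usable hosts: 524286


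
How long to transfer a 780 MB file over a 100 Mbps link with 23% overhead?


Effective throughput = 100 * (1 - 23/100) = 77 Mbps
File size in Mb = 780 * 8 = 6240 Mb
Time = 6240 / 77
Time = 81.039 seconds


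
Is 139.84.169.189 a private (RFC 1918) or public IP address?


RFC 1918 private ranges:
  10.0.0.0/8 (10.0.0.0 - 10.255.255.255)
  172.16.0.0/12 (172.16.0.0 - 172.31.255.255)
  192.168.0.0/16 (192.168.0.0 - 192.168.255.255)
Public (not in any RFC 1918 range)


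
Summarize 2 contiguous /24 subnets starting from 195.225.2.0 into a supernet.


Original prefix: /24
Number of subnets: 2 = 2^1
New prefix = 24 - 1 = 23
Supernet: 195.225.2.0/23


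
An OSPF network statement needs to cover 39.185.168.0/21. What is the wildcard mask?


Subnet mask: 255.255.248.0
Wildcard = 255.255.255.255 - subnet mask
255 - 255 = 0
255 - 255 = 0
255 - 248 = 7
255 - 0 = 255
Wildcard: 0.0.7.255


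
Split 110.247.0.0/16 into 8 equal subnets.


New prefix = 16 + 3 = 19
Each subnet has 8192 addresses
  110.247.0.0/19
  110.247.32.0/19
  110.247.64.0/19
  110.247.96.0/19
  110.247.128.0/19
  110.247.160.0/19
  110.247.192.0/19
  110.247.224.0/19
Subnets: 110.247.0.0/19, 110.247.32.0/19, 110.247.64.0/19, 110.247.96.0/19, 110.247.128.0/19, 110.247.160.0/19, 110.247.192.0/19, 110.247.224.0/19


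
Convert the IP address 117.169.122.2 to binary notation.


117 = 01110101
169 = 10101001
122 = 01111010
2 = 00000010
Binary: 01110101.10101001.01111010.00000010


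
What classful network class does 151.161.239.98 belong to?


First octet: 151
Binary: 10010111
10xxxxxx -> Class B (128-191)
Class B, default mask 255.255.0.0 (/16)


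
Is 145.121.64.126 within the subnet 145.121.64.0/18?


Subnet network: 145.121.64.0
Test IP AND mask: 145.121.64.0
Yes, 145.121.64.126 is in 145.121.64.0/18


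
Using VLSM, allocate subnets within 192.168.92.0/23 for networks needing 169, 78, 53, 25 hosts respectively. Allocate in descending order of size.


169 hosts -> /24 (254 usable): 192.168.92.0/24
78 hosts -> /25 (126 usable): 192.168.93.0/25
53 hosts -> /26 (62 usable): 192.168.93.128/26
25 hosts -> /27 (30 usable): 192.168.93.192/27
Allocation: 192.168.92.0/24 (169 hosts, 254 usable); 192.168.93.0/25 (78 hosts, 126 usable); 192.168.93.128/26 (53 hosts, 62 usable); 192.168.93.192/27 (25 hosts, 30 usable)


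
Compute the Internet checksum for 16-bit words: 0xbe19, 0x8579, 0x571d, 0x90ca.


Sum all words (with carry folding):
+ 0xbe19 = 0xbe19
+ 0x8579 = 0x4393
+ 0x571d = 0x9ab0
+ 0x90ca = 0x2b7b
One's complement: ~0x2b7b
Checksum = 0xd484


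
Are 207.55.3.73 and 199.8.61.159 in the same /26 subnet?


Mask: 255.255.255.192
207.55.3.73 AND mask = 207.55.3.64
199.8.61.159 AND mask = 199.8.61.128
No, different subnets (207.55.3.64 vs 199.8.61.128)


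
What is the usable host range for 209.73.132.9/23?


Network: 209.73.132.0
Broadcast: 209.73.133.255
First usable = network + 1
Last usable = broadcast - 1
Range: 209.73.132.1 to 209.73.133.254


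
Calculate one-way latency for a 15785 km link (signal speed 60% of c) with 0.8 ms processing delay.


Speed = 0.6 * 3e5 km/s = 180000 km/s
Propagation delay = 15785 / 180000 = 0.0877 s = 87.6944 ms
Processing delay = 0.8 ms
Total one-way latency = 88.4944 ms


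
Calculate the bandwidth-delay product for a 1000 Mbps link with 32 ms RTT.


BDP = bandwidth * RTT
= 1000 Mbps * 32 ms
= 1000 * 1e6 * 32 / 1000 bits
= 32000000 bits
= 4000000 bytes
= 3906.25 KB
BDP = 32000000 bits (4000000 bytes)


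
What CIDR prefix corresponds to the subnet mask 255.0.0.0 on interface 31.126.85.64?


Binary: 11111111.00000000.00000000.00000000
Count leading 1s
Prefix: /8


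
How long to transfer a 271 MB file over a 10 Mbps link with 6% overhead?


Effective throughput = 10 * (1 - 6/100) = 9.4 Mbps
File size in Mb = 271 * 8 = 2168 Mb
Time = 2168 / 9.4
Time = 230.6383 seconds


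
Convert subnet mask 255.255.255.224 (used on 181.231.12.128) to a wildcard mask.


Subnet mask: 255.255.255.224
Wildcard = 255.255.255.255 - subnet mask
255 - 255 = 0
255 - 255 = 0
255 - 255 = 0
255 - 224 = 31
Wildcard: 0.0.0.31


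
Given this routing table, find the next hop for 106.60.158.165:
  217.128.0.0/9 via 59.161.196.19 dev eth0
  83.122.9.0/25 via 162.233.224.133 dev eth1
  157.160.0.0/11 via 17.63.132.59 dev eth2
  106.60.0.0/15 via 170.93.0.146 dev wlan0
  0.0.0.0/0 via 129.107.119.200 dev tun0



Longest prefix match for 106.60.158.165:
  /9 217.128.0.0: no
  /25 83.122.9.0: no
  /11 157.160.0.0: no
  /15 106.60.0.0: MATCH
  /0 0.0.0.0: MATCH
Selected: next-hop 170.93.0.146 via wlan0 (matched /15)


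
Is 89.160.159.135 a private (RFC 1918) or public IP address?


RFC 1918 private ranges:
  10.0.0.0/8 (10.0.0.0 - 10.255.255.255)
  172.16.0.0/12 (172.16.0.0 - 172.31.255.255)
  192.168.0.0/16 (192.168.0.0 - 192.168.255.255)
Public (not in any RFC 1918 range)


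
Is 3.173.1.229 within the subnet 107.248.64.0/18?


Subnet network: 107.248.64.0
Test IP AND mask: 3.173.0.0
No, 3.173.1.229 is not in 107.248.64.0/18


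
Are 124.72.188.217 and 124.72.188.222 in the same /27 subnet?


Mask: 255.255.255.224
124.72.188.217 AND mask = 124.72.188.192
124.72.188.222 AND mask = 124.72.188.192
Yes, same subnet (124.72.188.192)


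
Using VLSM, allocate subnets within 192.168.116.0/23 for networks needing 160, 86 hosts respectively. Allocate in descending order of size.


160 hosts -> /24 (254 usable): 192.168.116.0/24
86 hosts -> /25 (126 usable): 192.168.117.0/25
Allocation: 192.168.116.0/24 (160 hosts, 254 usable); 192.168.117.0/25 (86 hosts, 126 usable)


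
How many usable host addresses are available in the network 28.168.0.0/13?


Host bits = 32 - 13 = 19
Total addresses = 2^19 = 524288
Usable = total - 2 (network and broadcast)
Usable hosts: 524286


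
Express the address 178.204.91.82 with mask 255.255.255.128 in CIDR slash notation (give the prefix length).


Binary: 11111111.11111111.11111111.10000000
Count leading 1s
Prefix: /25


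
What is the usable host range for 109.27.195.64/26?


Network: 109.27.195.64
Broadcast: 109.27.195.127
First usable = network + 1
Last usable = broadcast - 1
Range: 109.27.195.65 to 109.27.195.126


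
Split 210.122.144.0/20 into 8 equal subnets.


New prefix = 20 + 3 = 23
Each subnet has 512 addresses
  210.122.144.0/23
  210.122.146.0/23
  210.122.148.0/23
  210.122.150.0/23
  210.122.152.0/23
  210.122.154.0/23
  210.122.156.0/23
  210.122.158.0/23
Subnets: 210.122.144.0/23, 210.122.146.0/23, 210.122.148.0/23, 210.122.150.0/23, 210.122.152.0/23, 210.122.154.0/23, 210.122.156.0/23, 210.122.158.0/23


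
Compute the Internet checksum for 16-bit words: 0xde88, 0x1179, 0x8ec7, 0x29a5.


Sum all words (with carry folding):
+ 0xde88 = 0xde88
+ 0x1179 = 0xf001
+ 0x8ec7 = 0x7ec9
+ 0x29a5 = 0xa86e
One's complement: ~0xa86e
Checksum = 0x5791


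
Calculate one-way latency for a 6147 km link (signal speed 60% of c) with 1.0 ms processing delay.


Speed = 0.6 * 3e5 km/s = 180000 km/s
Propagation delay = 6147 / 180000 = 0.0341 s = 34.15 ms
Processing delay = 1.0 ms
Total one-way latency = 35.15 ms


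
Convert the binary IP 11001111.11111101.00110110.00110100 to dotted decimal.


11001111 = 207
11111101 = 253
00110110 = 54
00110100 = 52
IP: 207.253.54.52


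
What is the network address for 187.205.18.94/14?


IP:   10111011.11001101.00010010.01011110
Mask: 11111111.11111100.00000000.00000000
AND operation:
Net:  10111011.11001100.00000000.00000000
Network: 187.204.0.0/14


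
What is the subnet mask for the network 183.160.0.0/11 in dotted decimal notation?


/11 means 11 network bits, 21 host bits
Binary: 11111111111000000000000000000000
Mask: 255.224.0.0


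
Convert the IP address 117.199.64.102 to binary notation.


117 = 01110101
199 = 11000111
64 = 01000000
102 = 01100110
Binary: 01110101.11000111.01000000.01100110


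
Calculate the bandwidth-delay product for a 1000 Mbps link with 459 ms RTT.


BDP = bandwidth * RTT
= 1000 Mbps * 459 ms
= 1000 * 1e6 * 459 / 1000 bits
= 459000000 bits
= 57375000 bytes
= 56030.2734 KB
BDP = 459000000 bits (57375000 bytes)


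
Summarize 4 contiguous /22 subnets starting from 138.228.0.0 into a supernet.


Original prefix: /22
Number of subnets: 4 = 2^2
New prefix = 22 - 2 = 20
Supernet: 138.228.0.0/20


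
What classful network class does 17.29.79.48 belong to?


First octet: 17
Binary: 00010001
0xxxxxxx -> Class A (1-126)
Class A, default mask 255.0.0.0 (/8)


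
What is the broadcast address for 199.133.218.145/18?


Network: 199.133.192.0/18
Host bits = 14
Set all host bits to 1:
Broadcast: 199.133.255.255


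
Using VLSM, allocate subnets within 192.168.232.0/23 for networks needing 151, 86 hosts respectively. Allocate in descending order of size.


151 hosts -> /24 (254 usable): 192.168.232.0/24
86 hosts -> /25 (126 usable): 192.168.233.0/25
Allocation: 192.168.232.0/24 (151 hosts, 254 usable); 192.168.233.0/25 (86 hosts, 126 usable)


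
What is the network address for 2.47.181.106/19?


IP:   00000010.00101111.10110101.01101010
Mask: 11111111.11111111.11100000.00000000
AND operation:
Net:  00000010.00101111.10100000.00000000
Network: 2.47.160.0/19


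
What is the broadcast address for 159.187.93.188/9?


Network: 159.128.0.0/9
Host bits = 23
Set all host bits to 1:
Broadcast: 159.255.255.255


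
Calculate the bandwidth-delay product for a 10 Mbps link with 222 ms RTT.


BDP = bandwidth * RTT
= 10 Mbps * 222 ms
= 10 * 1e6 * 222 / 1000 bits
= 2220000 bits
= 277500 bytes
= 270.9961 KB
BDP = 2220000 bits (277500 bytes)


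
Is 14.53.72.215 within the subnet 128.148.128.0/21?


Subnet network: 128.148.128.0
Test IP AND mask: 14.53.72.0
No, 14.53.72.215 is not in 128.148.128.0/21


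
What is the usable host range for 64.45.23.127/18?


Network: 64.45.0.0
Broadcast: 64.45.63.255
First usable = network + 1
Last usable = broadcast - 1
Range: 64.45.0.1 to 64.45.63.254


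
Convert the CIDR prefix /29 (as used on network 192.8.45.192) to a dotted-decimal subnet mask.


/29 means 29 network bits, 3 host bits
Binary: 11111111111111111111111111111000
Mask: 255.255.255.248


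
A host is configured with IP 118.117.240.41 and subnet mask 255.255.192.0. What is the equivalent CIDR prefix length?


Binary: 11111111.11111111.11000000.00000000
Count leading 1s
Prefix: /18


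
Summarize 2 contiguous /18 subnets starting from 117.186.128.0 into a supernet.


Original prefix: /18
Number of subnets: 2 = 2^1
New prefix = 18 - 1 = 17
Supernet: 117.186.128.0/17


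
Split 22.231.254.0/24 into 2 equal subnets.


New prefix = 24 + 1 = 25
Each subnet has 128 addresses
  22.231.254.0/25
  22.231.254.128/25
Subnets: 22.231.254.0/25, 22.231.254.128/25


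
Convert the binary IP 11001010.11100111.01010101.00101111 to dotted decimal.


11001010 = 202
11100111 = 231
01010101 = 85
00101111 = 47
IP: 202.231.85.47


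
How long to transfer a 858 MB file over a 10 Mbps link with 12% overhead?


Effective throughput = 10 * (1 - 12/100) = 8.8 Mbps
File size in Mb = 858 * 8 = 6864 Mb
Time = 6864 / 8.8
Time = 780.0 seconds


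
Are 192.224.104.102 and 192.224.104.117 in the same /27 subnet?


Mask: 255.255.255.224
192.224.104.102 AND mask = 192.224.104.96
192.224.104.117 AND mask = 192.224.104.96
Yes, same subnet (192.224.104.96)


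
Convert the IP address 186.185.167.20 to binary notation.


186 = 10111010
185 = 10111001
167 = 10100111
20 = 00010100
Binary: 10111010.10111001.10100111.00010100


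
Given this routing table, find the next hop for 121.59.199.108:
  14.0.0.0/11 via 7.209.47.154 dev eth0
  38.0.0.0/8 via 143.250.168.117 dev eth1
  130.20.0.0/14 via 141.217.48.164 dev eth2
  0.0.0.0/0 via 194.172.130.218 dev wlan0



Longest prefix match for 121.59.199.108:
  /11 14.0.0.0: no
  /8 38.0.0.0: no
  /14 130.20.0.0: no
  /0 0.0.0.0: MATCH
Selected: next-hop 194.172.130.218 via wlan0 (matched /0)


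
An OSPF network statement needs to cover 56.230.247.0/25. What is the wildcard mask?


Subnet mask: 255.255.255.128
Wildcard = 255.255.255.255 - subnet mask
255 - 255 = 0
255 - 255 = 0
255 - 255 = 0
255 - 128 = 127
Wildcard: 0.0.0.127


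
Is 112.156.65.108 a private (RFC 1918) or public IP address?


RFC 1918 private ranges:
  10.0.0.0/8 (10.0.0.0 - 10.255.255.255)
  172.16.0.0/12 (172.16.0.0 - 172.31.255.255)
  192.168.0.0/16 (192.168.0.0 - 192.168.255.255)
Public (not in any RFC 1918 range)


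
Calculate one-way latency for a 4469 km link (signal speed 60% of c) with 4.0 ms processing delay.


Speed = 0.6 * 3e5 km/s = 180000 km/s
Propagation delay = 4469 / 180000 = 0.0248 s = 24.8278 ms
Processing delay = 4.0 ms
Total one-way latency = 28.8278 ms


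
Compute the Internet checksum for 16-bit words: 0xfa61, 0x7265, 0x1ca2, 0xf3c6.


Sum all words (with carry folding):
+ 0xfa61 = 0xfa61
+ 0x7265 = 0x6cc7
+ 0x1ca2 = 0x8969
+ 0xf3c6 = 0x7d30
One's complement: ~0x7d30
Checksum = 0x82cf


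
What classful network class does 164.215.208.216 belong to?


First octet: 164
Binary: 10100100
10xxxxxx -> Class B (128-191)
Class B, default mask 255.255.0.0 (/16)


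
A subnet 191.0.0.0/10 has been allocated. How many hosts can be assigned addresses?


Host bits = 32 - 10 = 22
Total addresses = 2^22 = 4194304
Usable = total - 2 (network and broadcast)
Usable hosts: 4194302


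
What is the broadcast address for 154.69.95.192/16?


Network: 154.69.0.0/16
Host bits = 16
Set all host bits to 1:
Broadcast: 154.69.255.255


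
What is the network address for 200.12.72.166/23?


IP:   11001000.00001100.01001000.10100110
Mask: 11111111.11111111.11111110.00000000
AND operation:
Net:  11001000.00001100.01001000.00000000
Network: 200.12.72.0/23


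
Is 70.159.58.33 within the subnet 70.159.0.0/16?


Subnet network: 70.159.0.0
Test IP AND mask: 70.159.0.0
Yes, 70.159.58.33 is in 70.159.0.0/16


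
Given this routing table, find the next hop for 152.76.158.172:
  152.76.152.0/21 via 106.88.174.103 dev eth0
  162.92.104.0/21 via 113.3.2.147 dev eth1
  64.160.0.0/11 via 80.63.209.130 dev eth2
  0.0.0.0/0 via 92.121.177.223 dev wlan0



Longest prefix match for 152.76.158.172:
  /21 152.76.152.0: MATCH
  /21 162.92.104.0: no
  /11 64.160.0.0: no
  /0 0.0.0.0: MATCH
Selected: next-hop 106.88.174.103 via eth0 (matched /21)


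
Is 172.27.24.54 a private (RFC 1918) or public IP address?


RFC 1918 private ranges:
  10.0.0.0/8 (10.0.0.0 - 10.255.255.255)
  172.16.0.0/12 (172.16.0.0 - 172.31.255.255)
  192.168.0.0/16 (192.168.0.0 - 192.168.255.255)
Private (in 172.16.0.0/12)


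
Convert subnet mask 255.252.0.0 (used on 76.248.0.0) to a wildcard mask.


Subnet mask: 255.252.0.0
Wildcard = 255.255.255.255 - subnet mask
255 - 255 = 0
255 - 252 = 3
255 - 0 = 255
255 - 0 = 255
Wildcard: 0.3.255.255


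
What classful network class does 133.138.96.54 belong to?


First octet: 133
Binary: 10000101
10xxxxxx -> Class B (128-191)
Class B, default mask 255.255.0.0 (/16)


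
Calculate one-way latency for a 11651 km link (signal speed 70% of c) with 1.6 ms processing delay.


Speed = 0.7 * 3e5 km/s = 210000 km/s
Propagation delay = 11651 / 210000 = 0.0555 s = 55.481 ms
Processing delay = 1.6 ms
Total one-way latency = 57.081 ms


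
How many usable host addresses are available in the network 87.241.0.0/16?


Host bits = 32 - 16 = 16
Total addresses = 2^16 = 65536
Usable = total - 2 (network and broadcast)
Usable hosts: 65534


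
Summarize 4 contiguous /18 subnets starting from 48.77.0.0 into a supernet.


Original prefix: /18
Number of subnets: 4 = 2^2
New prefix = 18 - 2 = 16
Supernet: 48.77.0.0/16


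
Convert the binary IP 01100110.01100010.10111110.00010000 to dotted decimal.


01100110 = 102
01100010 = 98
10111110 = 190
00010000 = 16
IP: 102.98.190.16


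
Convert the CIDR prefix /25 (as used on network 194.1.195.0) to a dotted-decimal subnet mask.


/25 means 25 network bits, 7 host bits
Binary: 11111111111111111111111110000000
Mask: 255.255.255.128


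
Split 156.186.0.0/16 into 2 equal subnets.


New prefix = 16 + 1 = 17
Each subnet has 32768 addresses
  156.186.0.0/17
  156.186.128.0/17
Subnets: 156.186.0.0/17, 156.186.128.0/17


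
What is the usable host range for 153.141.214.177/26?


Network: 153.141.214.128
Broadcast: 153.141.214.191
First usable = network + 1
Last usable = broadcast - 1
Range: 153.141.214.129 to 153.141.214.190


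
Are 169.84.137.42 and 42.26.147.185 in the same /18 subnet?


Mask: 255.255.192.0
169.84.137.42 AND mask = 169.84.128.0
42.26.147.185 AND mask = 42.26.128.0
No, different subnets (169.84.128.0 vs 42.26.128.0)


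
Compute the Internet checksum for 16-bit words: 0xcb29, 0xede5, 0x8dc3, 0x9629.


Sum all words (with carry folding):
+ 0xcb29 = 0xcb29
+ 0xede5 = 0xb90f
+ 0x8dc3 = 0x46d3
+ 0x9629 = 0xdcfc
One's complement: ~0xdcfc
Checksum = 0x2303


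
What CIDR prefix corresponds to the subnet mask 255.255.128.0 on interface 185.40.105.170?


Binary: 11111111.11111111.10000000.00000000
Count leading 1s
Prefix: /17


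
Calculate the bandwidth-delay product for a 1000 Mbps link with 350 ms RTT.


BDP = bandwidth * RTT
= 1000 Mbps * 350 ms
= 1000 * 1e6 * 350 / 1000 bits
= 350000000 bits
= 43750000 bytes
= 42724.6094 KB
BDP = 350000000 bits (43750000 bytes)


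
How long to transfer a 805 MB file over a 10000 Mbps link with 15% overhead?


Effective throughput = 10000 * (1 - 15/100) = 8500 Mbps
File size in Mb = 805 * 8 = 6440 Mb
Time = 6440 / 8500
Time = 0.7576 seconds


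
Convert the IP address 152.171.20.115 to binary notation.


152 = 10011000
171 = 10101011
20 = 00010100
115 = 01110011
Binary: 10011000.10101011.00010100.01110011


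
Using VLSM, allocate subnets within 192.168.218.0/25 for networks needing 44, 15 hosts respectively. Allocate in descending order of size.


44 hosts -> /26 (62 usable): 192.168.218.0/26
15 hosts -> /27 (30 usable): 192.168.218.64/27
Allocation: 192.168.218.0/26 (44 hosts, 62 usable); 192.168.218.64/27 (15 hosts, 30 usable)


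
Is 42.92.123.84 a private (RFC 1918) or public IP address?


RFC 1918 private ranges:
  10.0.0.0/8 (10.0.0.0 - 10.255.255.255)
  172.16.0.0/12 (172.16.0.0 - 172.31.255.255)
  192.168.0.0/16 (192.168.0.0 - 192.168.255.255)
Public (not in any RFC 1918 range)


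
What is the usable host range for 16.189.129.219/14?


Network: 16.188.0.0
Broadcast: 16.191.255.255
First usable = network + 1
Last usable = broadcast - 1
Range: 16.188.0.1 to 16.191.255.254


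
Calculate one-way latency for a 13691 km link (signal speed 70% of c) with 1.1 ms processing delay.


Speed = 0.7 * 3e5 km/s = 210000 km/s
Propagation delay = 13691 / 210000 = 0.0652 s = 65.1952 ms
Processing delay = 1.1 ms
Total one-way latency = 66.2952 ms


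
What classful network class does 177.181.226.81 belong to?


First octet: 177
Binary: 10110001
10xxxxxx -> Class B (128-191)
Class B, default mask 255.255.0.0 (/16)


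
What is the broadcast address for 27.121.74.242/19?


Network: 27.121.64.0/19
Host bits = 13
Set all host bits to 1:
Broadcast: 27.121.95.255


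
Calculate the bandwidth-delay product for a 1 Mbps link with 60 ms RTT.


BDP = bandwidth * RTT
= 1 Mbps * 60 ms
= 1 * 1e6 * 60 / 1000 bits
= 60000 bits
= 7500 bytes
= 7.3242 KB
BDP = 60000 bits (7500 bytes)


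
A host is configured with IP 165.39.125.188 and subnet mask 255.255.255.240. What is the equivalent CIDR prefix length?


Binary: 11111111.11111111.11111111.11110000
Count leading 1s
Prefix: /28


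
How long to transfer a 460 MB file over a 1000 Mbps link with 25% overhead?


Effective throughput = 1000 * (1 - 25/100) = 750 Mbps
File size in Mb = 460 * 8 = 3680 Mb
Time = 3680 / 750
Time = 4.9067 seconds


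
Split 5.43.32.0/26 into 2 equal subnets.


New prefix = 26 + 1 = 27
Each subnet has 32 addresses
  5.43.32.0/27
  5.43.32.32/27
Subnets: 5.43.32.0/27, 5.43.32.32/27


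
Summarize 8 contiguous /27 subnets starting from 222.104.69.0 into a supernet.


Original prefix: /27
Number of subnets: 8 = 2^3
New prefix = 27 - 3 = 24
Supernet: 222.104.69.0/24


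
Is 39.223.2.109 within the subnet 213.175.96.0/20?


Subnet network: 213.175.96.0
Test IP AND mask: 39.223.0.0
No, 39.223.2.109 is not in 213.175.96.0/20


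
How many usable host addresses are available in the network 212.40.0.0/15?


Host bits = 32 - 15 = 17
Total addresses = 2^17 = 131072
Usable = total - 2 (network and broadcast)
Usable hosts: 131070


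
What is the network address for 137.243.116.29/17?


IP:   10001001.11110011.01110100.00011101
Mask: 11111111.11111111.10000000.00000000
AND operation:
Net:  10001001.11110011.00000000.00000000
Network: 137.243.0.0/17


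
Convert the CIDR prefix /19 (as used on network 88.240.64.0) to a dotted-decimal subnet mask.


/19 means 19 network bits, 13 host bits
Binary: 11111111111111111110000000000000
Mask: 255.255.224.0


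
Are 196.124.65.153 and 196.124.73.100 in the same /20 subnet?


Mask: 255.255.240.0
196.124.65.153 AND mask = 196.124.64.0
196.124.73.100 AND mask = 196.124.64.0
Yes, same subnet (196.124.64.0)


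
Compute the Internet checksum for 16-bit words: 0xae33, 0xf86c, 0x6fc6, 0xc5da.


Sum all words (with carry folding):
+ 0xae33 = 0xae33
+ 0xf86c = 0xa6a0
+ 0x6fc6 = 0x1667
+ 0xc5da = 0xdc41
One's complement: ~0xdc41
Checksum = 0x23be


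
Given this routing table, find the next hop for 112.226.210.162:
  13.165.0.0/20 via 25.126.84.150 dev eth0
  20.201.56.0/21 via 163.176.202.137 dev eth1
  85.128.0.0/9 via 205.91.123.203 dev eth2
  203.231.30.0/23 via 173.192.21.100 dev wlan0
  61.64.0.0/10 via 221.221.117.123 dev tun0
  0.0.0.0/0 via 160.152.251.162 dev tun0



Longest prefix match for 112.226.210.162:
  /20 13.165.0.0: no
  /21 20.201.56.0: no
  /9 85.128.0.0: no
  /23 203.231.30.0: no
  /10 61.64.0.0: no
  /0 0.0.0.0: MATCH
Selected: next-hop 160.152.251.162 via tun0 (matched /0)


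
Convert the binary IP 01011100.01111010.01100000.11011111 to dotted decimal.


01011100 = 92
01111010 = 122
01100000 = 96
11011111 = 223
IP: 92.122.96.223


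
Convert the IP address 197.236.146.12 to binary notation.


197 = 11000101
236 = 11101100
146 = 10010010
12 = 00001100
Binary: 11000101.11101100.10010010.00001100


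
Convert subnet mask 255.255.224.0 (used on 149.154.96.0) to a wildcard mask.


Subnet mask: 255.255.224.0
Wildcard = 255.255.255.255 - subnet mask
255 - 255 = 0
255 - 255 = 0
255 - 224 = 31
255 - 0 = 255
Wildcard: 0.0.31.255


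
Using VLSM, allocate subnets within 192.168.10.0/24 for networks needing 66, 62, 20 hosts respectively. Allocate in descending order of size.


66 hosts -> /25 (126 usable): 192.168.10.0/25
62 hosts -> /26 (62 usable): 192.168.10.128/26
20 hosts -> /27 (30 usable): 192.168.10.192/27
Allocation: 192.168.10.0/25 (66 hosts, 126 usable); 192.168.10.128/26 (62 hosts, 62 usable); 192.168.10.192/27 (20 hosts, 30 usable)


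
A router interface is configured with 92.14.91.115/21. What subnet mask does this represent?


/21 means 21 network bits, 11 host bits
Binary: 11111111111111111111100000000000
Mask: 255.255.248.0


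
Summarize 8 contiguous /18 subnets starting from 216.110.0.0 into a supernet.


Original prefix: /18
Number of subnets: 8 = 2^3
New prefix = 18 - 3 = 15
Supernet: 216.110.0.0/15


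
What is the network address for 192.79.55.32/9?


IP:   11000000.01001111.00110111.00100000
Mask: 11111111.10000000.00000000.00000000
AND operation:
Net:  11000000.00000000.00000000.00000000
Network: 192.0.0.0/9


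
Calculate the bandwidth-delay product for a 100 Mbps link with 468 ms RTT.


BDP = bandwidth * RTT
= 100 Mbps * 468 ms
= 100 * 1e6 * 468 / 1000 bits
= 46800000 bits
= 5850000 bytes
= 5712.8906 KB
BDP = 46800000 bits (5850000 bytes)


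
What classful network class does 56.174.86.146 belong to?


First octet: 56
Binary: 00111000
0xxxxxxx -> Class A (1-126)
Class A, default mask 255.0.0.0 (/8)


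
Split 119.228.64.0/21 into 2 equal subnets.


New prefix = 21 + 1 = 22
Each subnet has 1024 addresses
  119.228.64.0/22
  119.228.68.0/22
Subnets: 119.228.64.0/22, 119.228.68.0/22


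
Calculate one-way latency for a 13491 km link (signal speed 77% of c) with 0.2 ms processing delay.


Speed = 0.77 * 3e5 km/s = 231000 km/s
Propagation delay = 13491 / 231000 = 0.0584 s = 58.4026 ms
Processing delay = 0.2 ms
Total one-way latency = 58.6026 ms


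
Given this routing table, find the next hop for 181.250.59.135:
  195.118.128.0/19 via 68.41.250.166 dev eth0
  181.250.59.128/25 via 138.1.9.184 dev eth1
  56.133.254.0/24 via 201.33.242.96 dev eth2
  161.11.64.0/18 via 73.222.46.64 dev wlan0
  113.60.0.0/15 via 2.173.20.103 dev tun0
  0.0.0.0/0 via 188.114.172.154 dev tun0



Longest prefix match for 181.250.59.135:
  /19 195.118.128.0: no
  /25 181.250.59.128: MATCH
  /24 56.133.254.0: no
  /18 161.11.64.0: no
  /15 113.60.0.0: no
  /0 0.0.0.0: MATCH
Selected: next-hop 138.1.9.184 via eth1 (matched /25)


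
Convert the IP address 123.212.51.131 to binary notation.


123 = 01111011
212 = 11010100
51 = 00110011
131 = 10000011
Binary: 01111011.11010100.00110011.10000011


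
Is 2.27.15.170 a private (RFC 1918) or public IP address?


RFC 1918 private ranges:
  10.0.0.0/8 (10.0.0.0 - 10.255.255.255)
  172.16.0.0/12 (172.16.0.0 - 172.31.255.255)
  192.168.0.0/16 (192.168.0.0 - 192.168.255.255)
Public (not in any RFC 1918 range)


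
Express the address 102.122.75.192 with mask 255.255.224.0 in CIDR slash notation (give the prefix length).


Binary: 11111111.11111111.11100000.00000000
Count leading 1s
Prefix: /19


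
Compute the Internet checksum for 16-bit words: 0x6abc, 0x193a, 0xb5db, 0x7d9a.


Sum all words (with carry folding):
+ 0x6abc = 0x6abc
+ 0x193a = 0x83f6
+ 0xb5db = 0x39d2
+ 0x7d9a = 0xb76c
One's complement: ~0xb76c
Checksum = 0x4893


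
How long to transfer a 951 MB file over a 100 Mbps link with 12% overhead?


Effective throughput = 100 * (1 - 12/100) = 88 Mbps
File size in Mb = 951 * 8 = 7608 Mb
Time = 7608 / 88
Time = 86.4545 seconds


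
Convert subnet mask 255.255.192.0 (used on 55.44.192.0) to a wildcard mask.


Subnet mask: 255.255.192.0
Wildcard = 255.255.255.255 - subnet mask
255 - 255 = 0
255 - 255 = 0
255 - 192 = 63
255 - 0 = 255
Wildcard: 0.0.63.255


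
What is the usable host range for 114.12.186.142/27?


Network: 114.12.186.128
Broadcast: 114.12.186.159
First usable = network + 1
Last usable = broadcast - 1
Range: 114.12.186.129 to 114.12.186.158


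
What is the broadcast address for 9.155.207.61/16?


Network: 9.155.0.0/16
Host bits = 16
Set all host bits to 1:
Broadcast: 9.155.255.255


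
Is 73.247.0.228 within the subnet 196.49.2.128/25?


Subnet network: 196.49.2.128
Test IP AND mask: 73.247.0.128
No, 73.247.0.228 is not in 196.49.2.128/25


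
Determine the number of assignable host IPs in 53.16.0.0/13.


Host bits = 32 - 13 = 19
Total addresses = 2^19 = 524288
Usable = total - 2 (network and broadcast)
Usable hosts: 524286


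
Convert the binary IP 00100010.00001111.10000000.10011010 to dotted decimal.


00100010 = 34
00001111 = 15
10000000 = 128
10011010 = 154
IP: 34.15.128.154


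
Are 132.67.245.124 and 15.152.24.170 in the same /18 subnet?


Mask: 255.255.192.0
132.67.245.124 AND mask = 132.67.192.0
15.152.24.170 AND mask = 15.152.0.0
No, different subnets (132.67.192.0 vs 15.152.0.0)


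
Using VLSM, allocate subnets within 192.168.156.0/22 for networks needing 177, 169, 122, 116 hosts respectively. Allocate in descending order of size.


177 hosts -> /24 (254 usable): 192.168.156.0/24
169 hosts -> /24 (254 usable): 192.168.157.0/24
122 hosts -> /25 (126 usable): 192.168.158.0/25
116 hosts -> /25 (126 usable): 192.168.158.128/25
Allocation: 192.168.156.0/24 (177 hosts, 254 usable); 192.168.157.0/24 (169 hosts, 254 usable); 192.168.158.0/25 (122 hosts, 126 usable); 192.168.158.128/25 (116 hosts, 126 usable)


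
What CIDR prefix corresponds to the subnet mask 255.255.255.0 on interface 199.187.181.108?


Binary: 11111111.11111111.11111111.00000000
Count leading 1s
Prefix: /24


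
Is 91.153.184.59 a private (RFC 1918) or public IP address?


RFC 1918 private ranges:
  10.0.0.0/8 (10.0.0.0 - 10.255.255.255)
  172.16.0.0/12 (172.16.0.0 - 172.31.255.255)
  192.168.0.0/16 (192.168.0.0 - 192.168.255.255)
Public (not in any RFC 1918 range)


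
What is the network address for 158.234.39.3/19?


IP:   10011110.11101010.00100111.00000011
Mask: 11111111.11111111.11100000.00000000
AND operation:
Net:  10011110.11101010.00100000.00000000
Network: 158.234.32.0/19


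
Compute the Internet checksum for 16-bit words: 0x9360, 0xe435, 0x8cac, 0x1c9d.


Sum all words (with carry folding):
+ 0x9360 = 0x9360
+ 0xe435 = 0x7796
+ 0x8cac = 0x0443
+ 0x1c9d = 0x20e0
One's complement: ~0x20e0
Checksum = 0xdf1f


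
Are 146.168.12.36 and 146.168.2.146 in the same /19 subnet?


Mask: 255.255.224.0
146.168.12.36 AND mask = 146.168.0.0
146.168.2.146 AND mask = 146.168.0.0
Yes, same subnet (146.168.0.0)


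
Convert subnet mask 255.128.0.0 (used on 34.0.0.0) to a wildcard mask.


Subnet mask: 255.128.0.0
Wildcard = 255.255.255.255 - subnet mask
255 - 255 = 0
255 - 128 = 127
255 - 0 = 255
255 - 0 = 255
Wildcard: 0.127.255.255


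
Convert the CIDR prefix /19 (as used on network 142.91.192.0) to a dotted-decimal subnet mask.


/19 means 19 network bits, 13 host bits
Binary: 11111111111111111110000000000000
Mask: 255.255.224.0


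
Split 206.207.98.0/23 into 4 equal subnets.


New prefix = 23 + 2 = 25
Each subnet has 128 addresses
  206.207.98.0/25
  206.207.98.128/25
  206.207.99.0/25
  206.207.99.128/25
Subnets: 206.207.98.0/25, 206.207.98.128/25, 206.207.99.0/25, 206.207.99.128/25


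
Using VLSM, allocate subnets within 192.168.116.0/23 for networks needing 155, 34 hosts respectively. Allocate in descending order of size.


155 hosts -> /24 (254 usable): 192.168.116.0/24
34 hosts -> /26 (62 usable): 192.168.117.0/26
Allocation: 192.168.116.0/24 (155 hosts, 254 usable); 192.168.117.0/26 (34 hosts, 62 usable)


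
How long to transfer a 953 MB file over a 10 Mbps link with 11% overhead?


Effective throughput = 10 * (1 - 11/100) = 8.9 Mbps
File size in Mb = 953 * 8 = 7624 Mb
Time = 7624 / 8.9
Time = 856.6292 seconds


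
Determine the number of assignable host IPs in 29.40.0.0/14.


Host bits = 32 - 14 = 18
Total addresses = 2^18 = 262144
Usable = total - 2 (network and broadcast)
Usable hosts: 262142


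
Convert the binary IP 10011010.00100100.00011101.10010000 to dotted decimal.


10011010 = 154
00100100 = 36
00011101 = 29
10010000 = 144
IP: 154.36.29.144


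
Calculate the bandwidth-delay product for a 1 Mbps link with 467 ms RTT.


BDP = bandwidth * RTT
= 1 Mbps * 467 ms
= 1 * 1e6 * 467 / 1000 bits
= 467000 bits
= 58375 bytes
= 57.0068 KB
BDP = 467000 bits (58375 bytes)


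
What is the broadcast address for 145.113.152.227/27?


Network: 145.113.152.224/27
Host bits = 5
Set all host bits to 1:
Broadcast: 145.113.152.255


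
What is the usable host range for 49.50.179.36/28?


Network: 49.50.179.32
Broadcast: 49.50.179.47
First usable = network + 1
Last usable = broadcast - 1
Range: 49.50.179.33 to 49.50.179.46


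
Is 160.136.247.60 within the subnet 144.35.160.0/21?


Subnet network: 144.35.160.0
Test IP AND mask: 160.136.240.0
No, 160.136.247.60 is not in 144.35.160.0/21


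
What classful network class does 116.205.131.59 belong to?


First octet: 116
Binary: 01110100
0xxxxxxx -> Class A (1-126)
Class A, default mask 255.0.0.0 (/8)


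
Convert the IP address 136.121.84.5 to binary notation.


136 = 10001000
121 = 01111001
84 = 01010100
5 = 00000101
Binary: 10001000.01111001.01010100.00000101


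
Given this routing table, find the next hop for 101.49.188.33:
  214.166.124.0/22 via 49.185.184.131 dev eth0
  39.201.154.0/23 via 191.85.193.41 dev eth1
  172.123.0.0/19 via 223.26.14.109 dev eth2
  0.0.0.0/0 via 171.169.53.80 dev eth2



Longest prefix match for 101.49.188.33:
  /22 214.166.124.0: no
  /23 39.201.154.0: no
  /19 172.123.0.0: no
  /0 0.0.0.0: MATCH
Selected: next-hop 171.169.53.80 via eth2 (matched /0)


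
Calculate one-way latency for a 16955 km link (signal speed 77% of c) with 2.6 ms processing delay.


Speed = 0.77 * 3e5 km/s = 231000 km/s
Propagation delay = 16955 / 231000 = 0.0734 s = 73.3983 ms
Processing delay = 2.6 ms
Total one-way latency = 75.9983 ms


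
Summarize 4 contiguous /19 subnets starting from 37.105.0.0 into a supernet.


Original prefix: /19
Number of subnets: 4 = 2^2
New prefix = 19 - 2 = 17
Supernet: 37.105.0.0/17


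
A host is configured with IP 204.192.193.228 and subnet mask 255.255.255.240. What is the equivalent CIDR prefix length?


Binary: 11111111.11111111.11111111.11110000
Count leading 1s
Prefix: /28


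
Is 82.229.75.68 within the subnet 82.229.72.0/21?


Subnet network: 82.229.72.0
Test IP AND mask: 82.229.72.0
Yes, 82.229.75.68 is in 82.229.72.0/21


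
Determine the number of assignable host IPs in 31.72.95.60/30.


Host bits = 32 - 30 = 2
Total addresses = 2^2 = 4
Usable = total - 2 (network and broadcast)
Usable hosts: 2


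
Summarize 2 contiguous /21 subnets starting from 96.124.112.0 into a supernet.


Original prefix: /21
Number of subnets: 2 = 2^1
New prefix = 21 - 1 = 20
Supernet: 96.124.112.0/20


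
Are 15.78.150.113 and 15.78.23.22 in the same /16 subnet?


Mask: 255.255.0.0
15.78.150.113 AND mask = 15.78.0.0
15.78.23.22 AND mask = 15.78.0.0
Yes, same subnet (15.78.0.0)


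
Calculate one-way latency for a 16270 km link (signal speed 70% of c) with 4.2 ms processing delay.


Speed = 0.7 * 3e5 km/s = 210000 km/s
Propagation delay = 16270 / 210000 = 0.0775 s = 77.4762 ms
Processing delay = 4.2 ms
Total one-way latency = 81.6762 ms


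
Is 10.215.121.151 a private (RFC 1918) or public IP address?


RFC 1918 private ranges:
  10.0.0.0/8 (10.0.0.0 - 10.255.255.255)
  172.16.0.0/12 (172.16.0.0 - 172.31.255.255)
  192.168.0.0/16 (192.168.0.0 - 192.168.255.255)
Private (in 10.0.0.0/8)
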